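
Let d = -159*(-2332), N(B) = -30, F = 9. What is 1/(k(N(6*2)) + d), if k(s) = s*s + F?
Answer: 1/371697 ≈ 2.6904e-6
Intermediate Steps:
k(s) = 9 + s² (k(s) = s*s + 9 = s² + 9 = 9 + s²)
d = 370788
1/(k(N(6*2)) + d) = 1/((9 + (-30)²) + 370788) = 1/((9 + 900) + 370788) = 1/(909 + 370788) = 1/371697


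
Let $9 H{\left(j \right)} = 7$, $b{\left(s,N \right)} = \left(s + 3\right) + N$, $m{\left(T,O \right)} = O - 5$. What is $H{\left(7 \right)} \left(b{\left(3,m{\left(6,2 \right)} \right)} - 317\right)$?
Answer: $- \frac{2198}{9} \approx -244.22$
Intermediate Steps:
$m{\left(T,O \right)} = -5 + O$ ($m{\left(T,O \right)} = O - 5 = -5 + O$)
$b{\left(s,N \right)} = 3 + N + s$ ($b{\left(s,N \right)} = \left(3 + s\right) + N = 3 + N + s$)
$H{\left(j \right)} = \frac{7}{9}$ ($H{\left(j \right)} = \frac{1}{9} \cdot 7 = \frac{7}{9}$)
$H{\left(7 \right)} \left(b{\left(3,m{\left(6,2 \right)} \right)} - 317\right) = \frac{7 \left(\left(3 + \left(-5 + 2\right) + 3\right) - 317\right)}{9} = \frac{7 \left(\left(3 - 3 + 3\right) - 317\right)}{9} = \frac{7 \left(3 - 317\right)}{9} = \frac{7}{9} \left(-314\right) = - \frac{2198}{9}$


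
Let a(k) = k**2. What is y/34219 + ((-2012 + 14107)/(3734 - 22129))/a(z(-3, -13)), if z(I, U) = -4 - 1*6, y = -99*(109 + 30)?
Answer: -5145447661/12589170100 ≈ -0.40872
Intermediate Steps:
y = -13761 (y = -99*139 = -13761)
z(I, U) = -10 (z(I, U) = -4 - 6 = -10)
y/34219 + ((-2012 + 14107)/(3734 - 22129))/a(z(-3, -13)) = -13761/34219 + ((-2012 + 14107)/(3734 - 22129))/((-10)**2) = -13761*1/34219 + (12095/(-18395))/100 = -13761/34219 + (12095*(-1/18395))*(1/100) = -13761/34219 - 2419/3679*1/100 = -13761/34219 - 2419/367900 = -5145447661/12589170100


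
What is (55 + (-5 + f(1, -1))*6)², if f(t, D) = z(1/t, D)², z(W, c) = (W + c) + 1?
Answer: 961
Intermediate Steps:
z(W, c) = 1 + W + c
f(t, D) = (1 + D + 1/t)² (f(t, D) = (1 + 1/t + D)² = (1 + D + 1/t)²)
(55 + (-5 + f(1, -1))*6)² = (55 + (-5 + (1 + 1*(1 - 1))²/1²)*6)² = (55 + (-5 + 1*(1 + 1*0)²)*6)² = (55 + (-5 + 1*(1 + 0)²)*6)² = (55 + (-5 + 1*1²)*6)² = (55 + (-5 + 1*1)*6)² = (55 + (-5 + 1)*6)² = (55 - 4*6)² = (55 - 24)² = 31² = 961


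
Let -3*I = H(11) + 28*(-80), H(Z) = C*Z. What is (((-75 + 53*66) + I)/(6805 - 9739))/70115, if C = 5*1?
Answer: -6227/308576115 ≈ -2.0180e-5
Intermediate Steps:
C = 5
H(Z) = 5*Z
I = 2185/3 (I = -(5*11 + 28*(-80))/3 = -(55 - 2240)/3 = -⅓*(-2185) = 2185/3 ≈ 728.33)
(((-75 + 53*66) + I)/(6805 - 9739))/70115 = (((-75 + 53*66) + 2185/3)/(6805 - 9739))/70115 = (((-75 + 3498) + 2185/3)/(-2934))*(1/70115) = ((3423 + 2185/3)*(-1/2934))*(1/70115) = ((12454/3)*(-1/2934))*(1/70115) = -6227/4401*1/70115 = -6227/308576115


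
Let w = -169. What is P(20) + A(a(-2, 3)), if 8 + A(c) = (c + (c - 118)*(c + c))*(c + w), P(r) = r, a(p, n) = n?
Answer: 114054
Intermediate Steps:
A(c) = -8 + (-169 + c)*(c + 2*c*(-118 + c)) (A(c) = -8 + (c + (c - 118)*(c + c))*(c - 169) = -8 + (c + (-118 + c)*(2*c))*(-169 + c) = -8 + (c + 2*c*(-118 + c))*(-169 + c) = -8 + (-169 + c)*(c + 2*c*(-118 + c)))
P(20) + A(a(-2, 3)) = 20 + (-8 - 573*3² + 2*3³ + 39715*3) = 20 + (-8 - 573*9 + 2*27 + 119145) = 20 + (-8 - 5157 + 54 + 119145) = 20 + 114034 = 114054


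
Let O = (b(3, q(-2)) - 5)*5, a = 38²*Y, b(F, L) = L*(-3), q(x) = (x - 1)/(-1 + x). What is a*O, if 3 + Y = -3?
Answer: 346560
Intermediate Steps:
Y = -6 (Y = -3 - 3 = -6)
q(x) = 1 (q(x) = (-1 + x)/(-1 + x) = 1)
b(F, L) = -3*L
a = -8664 (a = 38²*(-6) = 1444*(-6) = -8664)
O = -40 (O = (-3*1 - 5)*5 = (-3 - 5)*5 = -8*5 = -40)
a*O = -8664*(-40) = 346560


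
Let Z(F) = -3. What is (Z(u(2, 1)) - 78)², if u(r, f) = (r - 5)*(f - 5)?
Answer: 6561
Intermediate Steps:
u(r, f) = (-5 + f)*(-5 + r) (u(r, f) = (-5 + r)*(-5 + f) = (-5 + f)*(-5 + r))
(Z(u(2, 1)) - 78)² = (-3 - 78)² = (-81)² = 6561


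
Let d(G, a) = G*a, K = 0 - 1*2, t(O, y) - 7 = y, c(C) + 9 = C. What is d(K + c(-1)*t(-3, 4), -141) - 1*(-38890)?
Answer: 54682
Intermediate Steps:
c(C) = -9 + C
t(O, y) = 7 + y
K = -2 (K = 0 - 2 = -2)
d(K + c(-1)*t(-3, 4), -141) - 1*(-38890) = (-2 + (-9 - 1)*(7 + 4))*(-141) - 1*(-38890) = (-2 - 10*11)*(-141) + 38890 = (-2 - 110)*(-141) + 38890 = -112*(-141) + 38890 = 15792 + 38890 = 54682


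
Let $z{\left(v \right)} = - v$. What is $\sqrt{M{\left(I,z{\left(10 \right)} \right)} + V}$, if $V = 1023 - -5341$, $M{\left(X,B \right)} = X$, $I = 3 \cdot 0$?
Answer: $2 \sqrt{1591} \approx 79.775$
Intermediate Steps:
$I = 0$
$V = 6364$ ($V = 1023 + 5341 = 6364$)
$\sqrt{M{\left(I,z{\left(10 \right)} \right)} + V} = \sqrt{0 + 6364} = \sqrt{6364} = 2 \sqrt{1591}$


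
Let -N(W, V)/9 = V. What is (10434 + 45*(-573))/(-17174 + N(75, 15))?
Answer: 15351/17309 ≈ 0.88688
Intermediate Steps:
N(W, V) = -9*V
(10434 + 45*(-573))/(-17174 + N(75, 15)) = (10434 + 45*(-573))/(-17174 - 9*15) = (10434 - 25785)/(-17174 - 135) = -15351/(-17309) = -15351*(-1/17309) = 15351/17309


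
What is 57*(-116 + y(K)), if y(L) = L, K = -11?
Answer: -7239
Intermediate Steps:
57*(-116 + y(K)) = 57*(-116 - 11) = 57*(-127) = -7239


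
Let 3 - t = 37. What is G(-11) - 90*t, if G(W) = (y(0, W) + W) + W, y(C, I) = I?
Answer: 3027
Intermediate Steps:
t = -34 (t = 3 - 1*37 = 3 - 37 = -34)
G(W) = 3*W (G(W) = (W + W) + W = 2*W + W = 3*W)
G(-11) - 90*t = 3*(-11) - 90*(-34) = -33 + 3060 = 3027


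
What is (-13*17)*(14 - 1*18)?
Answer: 884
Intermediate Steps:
(-13*17)*(14 - 1*18) = -221*(14 - 18) = -221*(-4) = 884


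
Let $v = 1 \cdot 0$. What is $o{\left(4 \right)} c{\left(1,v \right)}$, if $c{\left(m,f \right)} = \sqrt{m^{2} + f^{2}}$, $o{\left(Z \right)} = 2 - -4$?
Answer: $6$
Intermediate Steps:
$o{\left(Z \right)} = 6$ ($o{\left(Z \right)} = 2 + 4 = 6$)
$v = 0$
$c{\left(m,f \right)} = \sqrt{f^{2} + m^{2}}$
$o{\left(4 \right)} c{\left(1,v \right)} = 6 \sqrt{0^{2} + 1^{2}} = 6 \sqrt{0 + 1} = 6 \sqrt{1} = 6 \cdot 1 = 6$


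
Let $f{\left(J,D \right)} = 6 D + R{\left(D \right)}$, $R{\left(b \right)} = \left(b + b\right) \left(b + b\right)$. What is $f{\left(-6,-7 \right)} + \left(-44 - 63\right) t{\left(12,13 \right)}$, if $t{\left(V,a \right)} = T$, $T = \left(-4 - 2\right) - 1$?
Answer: $903$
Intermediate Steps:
$R{\left(b \right)} = 4 b^{2}$ ($R{\left(b \right)} = 2 b 2 b = 4 b^{2}$)
$f{\left(J,D \right)} = 4 D^{2} + 6 D$ ($f{\left(J,D \right)} = 6 D + 4 D^{2} = 4 D^{2} + 6 D$)
$T = -7$ ($T = -6 - 1 = -7$)
$t{\left(V,a \right)} = -7$
$f{\left(-6,-7 \right)} + \left(-44 - 63\right) t{\left(12,13 \right)} = 2 \left(-7\right) \left(3 + 2 \left(-7\right)\right) + \left(-44 - 63\right) \left(-7\right) = 2 \left(-7\right) \left(3 - 14\right) + \left(-44 - 63\right) \left(-7\right) = 2 \left(-7\right) \left(-11\right) - -749 = 154 + 749 = 903$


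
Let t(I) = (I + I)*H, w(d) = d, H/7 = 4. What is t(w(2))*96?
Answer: 10752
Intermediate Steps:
H = 28 (H = 7*4 = 28)
t(I) = 56*I (t(I) = (I + I)*28 = (2*I)*28 = 56*I)
t(w(2))*96 = (56*2)*96 = 112*96 = 10752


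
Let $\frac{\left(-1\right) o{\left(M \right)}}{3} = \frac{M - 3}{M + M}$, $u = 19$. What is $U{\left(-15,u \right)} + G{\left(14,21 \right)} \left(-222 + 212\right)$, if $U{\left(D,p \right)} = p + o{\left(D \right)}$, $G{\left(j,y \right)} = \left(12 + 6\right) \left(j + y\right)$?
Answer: $- \frac{31414}{5} \approx -6282.8$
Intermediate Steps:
$o{\left(M \right)} = - \frac{3 \left(-3 + M\right)}{2 M}$ ($o{\left(M \right)} = - 3 \frac{M - 3}{M + M} = - 3 \frac{-3 + M}{2 M} = - \frac{3 \left(-3 + M\right)}{2 M}$)
$G{\left(j,y \right)} = 18 j + 18 y$ ($G{\left(j,y \right)} = 18 \left(j + y\right) = 18 j + 18 y$)
$U{\left(D,p \right)} = p + \frac{3 \left(3 - D\right)}{2 D}$
$U{\left(-15,u \right)} + G{\left(14,21 \right)} \left(-222 + 212\right) = \left(- \frac{3}{2} + 19 + \frac{9}{2 \left(-15\right)}\right) + \left(18 \cdot 14 + 18 \cdot 21\right) \left(-222 + 212\right) = \left(- \frac{3}{2} + 19 + \frac{9}{2} \left(- \frac{1}{15}\right)\right) + \left(252 + 378\right) \left(-10\right) = \left(- \frac{3}{2} + 19 - \frac{3}{10}\right) + 630 \left(-10\right) = \frac{86}{5} - 6300 = - \frac{31414}{5}$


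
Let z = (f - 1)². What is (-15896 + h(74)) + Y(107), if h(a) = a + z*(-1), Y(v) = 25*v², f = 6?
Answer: 270378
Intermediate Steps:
z = 25 (z = (6 - 1)² = 5² = 25)
h(a) = -25 + a (h(a) = a + 25*(-1) = a - 25 = -25 + a)
(-15896 + h(74)) + Y(107) = (-15896 + (-25 + 74)) + 25*107² = (-15896 + 49) + 25*11449 = -15847 + 286225 = 270378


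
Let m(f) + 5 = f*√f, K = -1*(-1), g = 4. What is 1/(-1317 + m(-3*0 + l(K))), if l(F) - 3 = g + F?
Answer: -661/873586 - 4*√2/436793 ≈ -0.00076960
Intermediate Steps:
K = 1
l(F) = 7 + F (l(F) = 3 + (4 + F) = 7 + F)
m(f) = -5 + f^(3/2) (m(f) = -5 + f*√f = -5 + f^(3/2))
1/(-1317 + m(-3*0 + l(K))) = 1/(-1317 + (-5 + (-3*0 + (7 + 1))^(3/2))) = 1/(-1317 + (-5 + (0 + 8)^(3/2))) = 1/(-1317 + (-5 + 8^(3/2))) = 1/(-1317 + (-5 + 16*√2)) = 1/(-1322 + 16*√2)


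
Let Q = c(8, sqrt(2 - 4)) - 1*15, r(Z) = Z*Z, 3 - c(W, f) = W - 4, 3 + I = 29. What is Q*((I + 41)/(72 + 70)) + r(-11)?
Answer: 8055/71 ≈ 113.45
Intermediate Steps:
I = 26 (I = -3 + 29 = 26)
c(W, f) = 7 - W (c(W, f) = 3 - (W - 4) = 3 - (-4 + W) = 3 + (4 - W) = 7 - W)
r(Z) = Z**2
Q = -16 (Q = (7 - 1*8) - 1*15 = (7 - 8) - 15 = -1 - 15 = -16)
Q*((I + 41)/(72 + 70)) + r(-11) = -16*(26 + 41)/(72 + 70) + (-11)**2 = -1072/142 + 121 = -16*67/142 + 121 = -536/71 + 121 = 8055/71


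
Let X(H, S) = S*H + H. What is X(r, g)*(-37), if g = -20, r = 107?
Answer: 75221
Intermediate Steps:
X(H, S) = H + H*S (X(H, S) = H*S + H = H + H*S)
X(r, g)*(-37) = (107*(1 - 20))*(-37) = (107*(-19))*(-37) = -2033*(-37) = 75221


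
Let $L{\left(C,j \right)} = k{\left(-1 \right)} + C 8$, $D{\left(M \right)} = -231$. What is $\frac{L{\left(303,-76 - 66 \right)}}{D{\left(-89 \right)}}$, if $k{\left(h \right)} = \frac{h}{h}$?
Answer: $- \frac{2425}{231} \approx -10.498$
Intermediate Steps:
$k{\left(h \right)} = 1$
$L{\left(C,j \right)} = 1 + 8 C$ ($L{\left(C,j \right)} = 1 + C 8 = 1 + 8 C$)
$\frac{L{\left(303,-76 - 66 \right)}}{D{\left(-89 \right)}} = \frac{1 + 8 \cdot 303}{-231} = \left(1 + 2424\right) \left(- \frac{1}{231}\right) = 2425 \left(- \frac{1}{231}\right) = - \frac{2425}{231}$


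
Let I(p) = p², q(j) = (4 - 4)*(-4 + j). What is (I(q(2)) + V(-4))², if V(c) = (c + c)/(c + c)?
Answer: 1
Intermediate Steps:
q(j) = 0 (q(j) = 0*(-4 + j) = 0)
V(c) = 1 (V(c) = (2*c)/((2*c)) = (2*c)*(1/(2*c)) = 1)
(I(q(2)) + V(-4))² = (0² + 1)² = (0 + 1)² = 1² = 1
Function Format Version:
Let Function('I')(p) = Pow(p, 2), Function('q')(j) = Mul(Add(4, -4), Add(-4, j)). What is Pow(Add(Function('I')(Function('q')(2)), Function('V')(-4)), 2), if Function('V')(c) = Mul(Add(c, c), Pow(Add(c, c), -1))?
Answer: 1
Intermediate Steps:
Function('q')(j) = 0 (Function('q')(j) = Mul(0, Add(-4, j)) = 0)
Function('V')(c) = 1 (Function('V')(c) = Mul(Mul(2, c), Pow(Mul(2, c), -1)) = Mul(Mul(2, c), Mul(Rational(1, 2), Pow(c, -1))) = 1)
Pow(Add(Function('I')(Function('q')(2)), Function('V')(-4)), 2) = Pow(Add(Pow(0, 2), 1), 2) = Pow(Add(0, 1), 2) = Pow(1, 2) = 1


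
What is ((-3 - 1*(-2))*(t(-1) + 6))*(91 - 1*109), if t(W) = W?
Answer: 90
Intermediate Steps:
((-3 - 1*(-2))*(t(-1) + 6))*(91 - 1*109) = ((-3 - 1*(-2))*(-1 + 6))*(91 - 1*109) = ((-3 + 2)*5)*(91 - 109) = -1*5*(-18) = -5*(-18) = 90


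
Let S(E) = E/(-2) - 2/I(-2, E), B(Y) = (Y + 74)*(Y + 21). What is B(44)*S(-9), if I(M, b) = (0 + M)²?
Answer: 30680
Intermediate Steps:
B(Y) = (21 + Y)*(74 + Y) (B(Y) = (74 + Y)*(21 + Y) = (21 + Y)*(74 + Y))
I(M, b) = M²
S(E) = -½ - E/2 (S(E) = E/(-2) - 2/((-2)²) = E*(-½) - 2/4 = -E/2 - 2*¼ = -E/2 - ½ = -½ - E/2)
B(44)*S(-9) = (1554 + 44² + 95*44)*(-½ - ½*(-9)) = (1554 + 1936 + 4180)*(-½ + 9/2) = 7670*4 = 30680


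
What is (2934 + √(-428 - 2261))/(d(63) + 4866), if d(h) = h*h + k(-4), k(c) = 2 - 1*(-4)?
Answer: 978/2947 + I*√2689/8841 ≈ 0.33186 + 0.0058654*I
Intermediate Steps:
k(c) = 6 (k(c) = 2 + 4 = 6)
d(h) = 6 + h² (d(h) = h*h + 6 = h² + 6 = 6 + h²)
(2934 + √(-428 - 2261))/(d(63) + 4866) = (2934 + √(-428 - 2261))/((6 + 63²) + 4866) = (2934 + √(-2689))/((6 + 3969) + 4866) = (2934 + I*√2689)/(3975 + 4866) = (2934 + I*√2689)/8841 = (2934 + I*√2689)*(1/8841) = 978/2947 + I*√2689/8841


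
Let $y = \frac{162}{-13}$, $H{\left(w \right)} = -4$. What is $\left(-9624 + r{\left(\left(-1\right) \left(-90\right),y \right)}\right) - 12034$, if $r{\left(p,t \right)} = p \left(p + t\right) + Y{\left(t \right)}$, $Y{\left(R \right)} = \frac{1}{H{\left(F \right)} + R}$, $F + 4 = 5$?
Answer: $- \frac{40838645}{2782} \approx -14680.0$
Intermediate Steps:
$F = 1$ ($F = -4 + 5 = 1$)
$y = - \frac{162}{13}$ ($y = 162 \left(- \frac{1}{13}\right) = - \frac{162}{13} \approx -12.462$)
$Y{\left(R \right)} = \frac{1}{-4 + R}$
$r{\left(p,t \right)} = \frac{1}{-4 + t} + p \left(p + t\right)$ ($r{\left(p,t \right)} = p \left(p + t\right) + \frac{1}{-4 + t} = \frac{1}{-4 + t} + p \left(p + t\right)$)
$\left(-9624 + r{\left(\left(-1\right) \left(-90\right),y \right)}\right) - 12034 = \left(-9624 + \frac{1 + \left(-1\right) \left(-90\right) \left(-4 - \frac{162}{13}\right) \left(\left(-1\right) \left(-90\right) - \frac{162}{13}\right)}{-4 - \frac{162}{13}}\right) - 12034 = \left(-9624 + \frac{1 + 90 \left(- \frac{214}{13}\right) \left(90 - \frac{162}{13}\right)}{- \frac{214}{13}}\right) - 12034 = \left(-9624 - \frac{13 \left(1 + 90 \left(- \frac{214}{13}\right) \frac{1008}{13}\right)}{214}\right) - 12034 = \left(-9624 - \frac{13 \left(1 - \frac{19414080}{169}\right)}{214}\right) - 12034 = \left(-9624 - - \frac{19413911}{2782}\right) - 12034 = \left(-9624 + \frac{19413911}{2782}\right) - 12034 = - \frac{7360057}{2782} - 12034 = - \frac{40838645}{2782}$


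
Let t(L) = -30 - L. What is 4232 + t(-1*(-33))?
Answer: 4169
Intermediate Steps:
4232 + t(-1*(-33)) = 4232 + (-30 - (-1)*(-33)) = 4232 + (-30 - 1*33) = 4232 + (-30 - 33) = 4232 - 63 = 4169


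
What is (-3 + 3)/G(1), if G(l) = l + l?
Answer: 0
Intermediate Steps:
G(l) = 2*l
(-3 + 3)/G(1) = (-3 + 3)/((2*1)) = 0/2 = 0*(½) = 0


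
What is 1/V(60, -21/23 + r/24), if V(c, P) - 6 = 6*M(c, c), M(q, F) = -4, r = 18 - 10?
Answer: -1/18 ≈ -0.055556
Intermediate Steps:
r = 8
V(c, P) = -18 (V(c, P) = 6 + 6*(-4) = 6 - 24 = -18)
1/V(60, -21/23 + r/24) = 1/(-18) = -1/18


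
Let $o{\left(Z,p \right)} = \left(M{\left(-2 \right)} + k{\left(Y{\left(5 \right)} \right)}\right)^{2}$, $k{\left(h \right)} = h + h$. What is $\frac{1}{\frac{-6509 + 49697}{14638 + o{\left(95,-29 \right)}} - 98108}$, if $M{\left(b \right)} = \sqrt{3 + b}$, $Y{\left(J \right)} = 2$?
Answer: $- \frac{14663}{1438514416} \approx -1.0193 \cdot 10^{-5}$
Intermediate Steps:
$k{\left(h \right)} = 2 h$
$o{\left(Z,p \right)} = 25$ ($o{\left(Z,p \right)} = \left(\sqrt{3 - 2} + 2 \cdot 2\right)^{2} = \left(\sqrt{1} + 4\right)^{2} = \left(1 + 4\right)^{2} = 5^{2} = 25$)
$\frac{1}{\frac{-6509 + 49697}{14638 + o{\left(95,-29 \right)}} - 98108} = \frac{1}{\frac{-6509 + 49697}{14638 + 25} - 98108} = \frac{1}{\frac{43188}{14663} - 98108} = \frac{1}{- \frac{1438514416}{14663}} = - \frac{14663}{1438514416}$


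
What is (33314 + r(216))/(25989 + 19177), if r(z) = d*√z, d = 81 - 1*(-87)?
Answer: 16657/22583 + 504*√6/22583 ≈ 0.79226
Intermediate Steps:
d = 168 (d = 81 + 87 = 168)
r(z) = 168*√z
(33314 + r(216))/(25989 + 19177) = (33314 + 168*√216)/(25989 + 19177) = (33314 + 168*(6*√6))/45166 = (33314 + 1008*√6)*(1/45166) = 16657/22583 + 504*√6/22583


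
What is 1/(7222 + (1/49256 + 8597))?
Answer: 49256/779180665 ≈ 6.3215e-5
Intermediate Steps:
1/(7222 + (1/49256 + 8597)) = 1/(7222 + 423453833/49256) = 1/(779180665/49256) = 49256/779180665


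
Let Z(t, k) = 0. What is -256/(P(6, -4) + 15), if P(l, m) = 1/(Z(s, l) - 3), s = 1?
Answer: -192/11 ≈ -17.455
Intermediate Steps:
P(l, m) = -⅓ (P(l, m) = 1/(0 - 3) = 1/(-3) = -⅓)
-256/(P(6, -4) + 15) = -256/(-⅓ + 15) = -256/(44/3) = (3/44)*(-256) = -192/11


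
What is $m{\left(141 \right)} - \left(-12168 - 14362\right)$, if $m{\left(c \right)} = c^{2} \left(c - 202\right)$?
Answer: $-1186211$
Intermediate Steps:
$m{\left(c \right)} = c^{2} \left(-202 + c\right)$
$m{\left(141 \right)} - \left(-12168 - 14362\right) = 141^{2} \left(-202 + 141\right) - \left(-12168 - 14362\right) = 19881 \left(-61\right) - -26530 = -1212741 + 26530 = -1186211$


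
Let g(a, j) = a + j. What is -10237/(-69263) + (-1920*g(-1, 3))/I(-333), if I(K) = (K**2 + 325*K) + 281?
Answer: -47164391/40795907 ≈ -1.1561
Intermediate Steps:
I(K) = 281 + K**2 + 325*K
-10237/(-69263) + (-1920*g(-1, 3))/I(-333) = -10237/(-69263) + (-1920*(-1 + 3))/(281 + (-333)**2 + 325*(-333)) = -10237*(-1/69263) + (-1920*2)/(281 + 110889 - 108225) = 10237/69263 - 192*20/2945 = 10237/69263 - 3840*1/2945 = 10237/69263 - 768/589 = -47164391/40795907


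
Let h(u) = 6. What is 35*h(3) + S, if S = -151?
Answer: 59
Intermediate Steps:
35*h(3) + S = 35*6 - 151 = 210 - 151 = 59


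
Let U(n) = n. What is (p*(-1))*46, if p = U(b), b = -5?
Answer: 230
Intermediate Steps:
p = -5
(p*(-1))*46 = -5*(-1)*46 = 5*46 = 230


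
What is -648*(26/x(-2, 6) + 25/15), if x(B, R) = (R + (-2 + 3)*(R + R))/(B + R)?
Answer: -4824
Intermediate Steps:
x(B, R) = 3*R/(B + R) (x(B, R) = (R + 1*(2*R))/(B + R) = (R + 2*R)/(B + R) = (3*R)/(B + R) = 3*R/(B + R))
-648*(26/x(-2, 6) + 25/15) = -648*(26/((3*6/(-2 + 6))) + 25/15) = -648*(26/((3*6/4)) + 25*(1/15)) = -648*(26/((3*6*(¼))) + 5/3) = -648*(26/(9/2) + 5/3) = -648*(26*(2/9) + 5/3) = -648*(52/9 + 5/3) = -648*67/9 = -4824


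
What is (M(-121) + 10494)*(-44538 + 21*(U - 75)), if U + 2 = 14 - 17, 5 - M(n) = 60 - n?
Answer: -476877324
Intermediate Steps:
M(n) = -55 + n (M(n) = 5 - (60 - n) = 5 + (-60 + n) = -55 + n)
U = -5 (U = -2 + (14 - 17) = -2 - 3 = -5)
(M(-121) + 10494)*(-44538 + 21*(U - 75)) = ((-55 - 121) + 10494)*(-44538 + 21*(-5 - 75)) = (-176 + 10494)*(-44538 + 21*(-80)) = 10318*(-44538 - 1680) = 10318*(-46218) = -476877324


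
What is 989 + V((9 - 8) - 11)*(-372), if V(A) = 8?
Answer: -1987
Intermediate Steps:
989 + V((9 - 8) - 11)*(-372) = 989 + 8*(-372) = 989 - 2976 = -1987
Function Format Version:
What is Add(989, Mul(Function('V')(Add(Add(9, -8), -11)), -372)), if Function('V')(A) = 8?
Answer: -1987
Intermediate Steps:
Add(989, Mul(Function('V')(Add(Add(9, -8), -11)), -372)) = Add(989, Mul(8, -372)) = Add(989, -2976) = -1987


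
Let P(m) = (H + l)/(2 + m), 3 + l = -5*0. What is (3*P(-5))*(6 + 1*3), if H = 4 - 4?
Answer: 27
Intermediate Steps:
l = -3 (l = -3 - 5*0 = -3 + 0 = -3)
H = 0
P(m) = -3/(2 + m) (P(m) = (0 - 3)/(2 + m) = -3/(2 + m))
(3*P(-5))*(6 + 1*3) = (3*(-3/(2 - 5)))*(6 + 1*3) = (3*(-3/(-3)))*(6 + 3) = (3*(-3*(-⅓)))*9 = (3*1)*9 = 3*9 = 27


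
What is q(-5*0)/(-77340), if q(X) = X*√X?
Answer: 0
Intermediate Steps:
q(X) = X^(3/2)
q(-5*0)/(-77340) = (-5*0)^(3/2)/(-77340) = 0^(3/2)*(-1/77340) = 0*(-1/77340) = 0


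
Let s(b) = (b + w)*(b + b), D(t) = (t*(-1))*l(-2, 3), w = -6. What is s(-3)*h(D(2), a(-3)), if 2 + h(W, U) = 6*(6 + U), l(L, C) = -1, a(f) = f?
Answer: 864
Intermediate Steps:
D(t) = t (D(t) = (t*(-1))*(-1) = -t*(-1) = t)
h(W, U) = 34 + 6*U (h(W, U) = -2 + 6*(6 + U) = -2 + (36 + 6*U) = 34 + 6*U)
s(b) = 2*b*(-6 + b) (s(b) = (b - 6)*(b + b) = (-6 + b)*(2*b) = 2*b*(-6 + b))
s(-3)*h(D(2), a(-3)) = (2*(-3)*(-6 - 3))*(34 + 6*(-3)) = (2*(-3)*(-9))*(34 - 18) = 54*16 = 864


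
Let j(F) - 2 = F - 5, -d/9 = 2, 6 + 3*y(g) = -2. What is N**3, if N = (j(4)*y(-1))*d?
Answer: 110592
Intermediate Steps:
y(g) = -8/3 (y(g) = -2 + (1/3)*(-2) = -2 - 2/3 = -8/3)
d = -18 (d = -9*2 = -18)
j(F) = -3 + F (j(F) = 2 + (F - 5) = 2 + (-5 + F) = -3 + F)
N = 48 (N = ((-3 + 4)*(-8/3))*(-18) = (1*(-8/3))*(-18) = -8/3*(-18) = 48)
N**3 = 48**3 = 110592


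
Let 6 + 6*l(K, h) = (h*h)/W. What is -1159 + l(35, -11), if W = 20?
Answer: -139079/120 ≈ -1159.0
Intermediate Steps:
l(K, h) = -1 + h²/120 (l(K, h) = -1 + ((h*h)/20)/6 = -1 + (h²*(1/20))/6 = -1 + (h²/20)/6 = -1 + h²/120)
-1159 + l(35, -11) = -1159 + (-1 + (1/120)*(-11)²) = -1159 + (-1 + (1/120)*121) = -1159 + (-1 + 121/120) = -1159 + 1/120 = -139079/120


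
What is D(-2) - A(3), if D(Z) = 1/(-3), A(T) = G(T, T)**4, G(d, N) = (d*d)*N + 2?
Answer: -2121844/3 ≈ -7.0728e+5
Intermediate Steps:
G(d, N) = 2 + N*d**2 (G(d, N) = d**2*N + 2 = N*d**2 + 2 = 2 + N*d**2)
A(T) = (2 + T**3)**4 (A(T) = (2 + T*T**2)**4 = (2 + T**3)**4)
D(Z) = -1/3
D(-2) - A(3) = -1/3 - (2 + 3**3)**4 = -1/3 - (2 + 27)**4 = -1/3 - 1*29**4 = -1/3 - 1*707281 = -1/3 - 707281 = -2121844/3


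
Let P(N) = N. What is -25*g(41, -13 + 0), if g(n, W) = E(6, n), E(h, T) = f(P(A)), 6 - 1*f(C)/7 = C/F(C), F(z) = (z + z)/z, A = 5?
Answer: -1225/2 ≈ -612.50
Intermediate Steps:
F(z) = 2 (F(z) = (2*z)/z = 2)
f(C) = 42 - 7*C/2
E(h, T) = 49/2 (E(h, T) = 42 - 7/2*5 = 42 - 35/2 = 49/2)
g(n, W) = 49/2
-25*g(41, -13 + 0) = -25*49/2 = -1225/2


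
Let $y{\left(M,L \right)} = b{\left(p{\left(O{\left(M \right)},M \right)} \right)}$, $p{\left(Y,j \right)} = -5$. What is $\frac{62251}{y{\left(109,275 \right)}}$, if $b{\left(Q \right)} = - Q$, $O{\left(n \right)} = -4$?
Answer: $\frac{62251}{5} \approx 12450.0$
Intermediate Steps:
$y{\left(M,L \right)} = 5$ ($y{\left(M,L \right)} = \left(-1\right) \left(-5\right) = 5$)
$\frac{62251}{y{\left(109,275 \right)}} = \frac{62251}{5}$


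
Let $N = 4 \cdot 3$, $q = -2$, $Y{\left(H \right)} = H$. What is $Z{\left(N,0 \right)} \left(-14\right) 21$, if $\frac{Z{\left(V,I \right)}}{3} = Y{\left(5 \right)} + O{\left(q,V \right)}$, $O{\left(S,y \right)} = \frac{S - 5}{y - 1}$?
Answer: $- \frac{42336}{11} \approx -3848.7$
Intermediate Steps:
$O{\left(S,y \right)} = \frac{-5 + S}{-1 + y}$
$N = 12$
$Z{\left(V,I \right)} = 15 - \frac{21}{-1 + V}$ ($Z{\left(V,I \right)} = 3 \left(5 + \frac{-5 - 2}{-1 + V}\right) = 3 \left(5 + \frac{1}{-1 + V} \left(-7\right)\right) = 3 \left(5 - \frac{7}{-1 + V}\right) = 15 - \frac{21}{-1 + V}$)
$Z{\left(N,0 \right)} \left(-14\right) 21 = \frac{3 \left(-12 + 5 \cdot 12\right)}{-1 + 12} \left(-14\right) 21 = \frac{3 \left(-12 + 60\right)}{11} \left(-14\right) 21 = 3 \cdot \frac{1}{11} \cdot 48 \left(-14\right) 21 = \frac{144}{11} \left(-14\right) 21 = \left(- \frac{2016}{11}\right) 21 = - \frac{42336}{11}$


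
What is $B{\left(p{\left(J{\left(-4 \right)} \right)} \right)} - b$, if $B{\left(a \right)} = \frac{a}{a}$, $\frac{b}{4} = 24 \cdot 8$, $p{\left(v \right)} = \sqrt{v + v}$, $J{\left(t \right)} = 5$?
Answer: $-767$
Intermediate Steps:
$p{\left(v \right)} = \sqrt{2} \sqrt{v}$ ($p{\left(v \right)} = \sqrt{2 v} = \sqrt{2} \sqrt{v}$)
$b = 768$ ($b = 4 \cdot 24 \cdot 8 = 4 \cdot 192 = 768$)
$B{\left(a \right)} = 1$
$B{\left(p{\left(J{\left(-4 \right)} \right)} \right)} - b = 1 - 768 = -767$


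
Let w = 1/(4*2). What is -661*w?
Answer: -661/8 ≈ -82.625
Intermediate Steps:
w = ⅛ (w = 1/8 = ⅛ ≈ 0.12500)
-661*w = -661*⅛ = -661/8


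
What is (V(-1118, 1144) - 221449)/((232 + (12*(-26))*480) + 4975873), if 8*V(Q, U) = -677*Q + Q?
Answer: -126978/4826345 ≈ -0.026309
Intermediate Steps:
V(Q, U) = -169*Q/2 (V(Q, U) = (-677*Q + Q)/8 = (-676*Q)/8 = -169*Q/2)
(V(-1118, 1144) - 221449)/((232 + (12*(-26))*480) + 4975873) = (-169/2*(-1118) - 221449)/((232 + (12*(-26))*480) + 4975873) = (94471 - 221449)/((232 - 312*480) + 4975873) = -126978/((232 - 149760) + 4975873) = -126978/(-149528 + 4975873) = -126978/4826345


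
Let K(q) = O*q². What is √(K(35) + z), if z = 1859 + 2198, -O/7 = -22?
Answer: √192707 ≈ 438.98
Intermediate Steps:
O = 154 (O = -7*(-22) = 154)
z = 4057
K(q) = 154*q²
√(K(35) + z) = √(154*35² + 4057) = √(154*1225 + 4057) = √(188650 + 4057) = √192707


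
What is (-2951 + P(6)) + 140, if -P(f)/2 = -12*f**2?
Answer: -1947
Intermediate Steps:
P(f) = 24*f**2 (P(f) = -(-24)*f**2 = 24*f**2)
(-2951 + P(6)) + 140 = (-2951 + 24*6**2) + 140 = (-2951 + 24*36) + 140 = (-2951 + 864) + 140 = -2087 + 140 = -1947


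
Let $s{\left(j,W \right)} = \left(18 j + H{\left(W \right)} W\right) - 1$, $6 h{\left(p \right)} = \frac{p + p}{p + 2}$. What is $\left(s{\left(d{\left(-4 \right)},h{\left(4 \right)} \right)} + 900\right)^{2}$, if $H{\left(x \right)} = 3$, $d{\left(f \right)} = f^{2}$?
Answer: $\frac{12694969}{9} \approx 1.4106 \cdot 10^{6}$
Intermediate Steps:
$h{\left(p \right)} = \frac{p}{3 \left(2 + p\right)}$ ($h{\left(p \right)} = \frac{\left(p + p\right) \frac{1}{p + 2}}{6} = \frac{2 p \frac{1}{2 + p}}{6} = \frac{p}{3 \left(2 + p\right)}$)
$s{\left(j,W \right)} = -1 + 3 W + 18 j$ ($s{\left(j,W \right)} = \left(18 j + 3 W\right) - 1 = \left(3 W + 18 j\right) - 1 = -1 + 3 W + 18 j$)
$\left(s{\left(d{\left(-4 \right)},h{\left(4 \right)} \right)} + 900\right)^{2} = \left(\left(-1 + 3 \cdot \frac{1}{3} \cdot 4 \frac{1}{2 + 4} + 18 \left(-4\right)^{2}\right) + 900\right)^{2} = \left(\left(-1 + 3 \cdot \frac{1}{3} \cdot 4 \cdot \frac{1}{6} + 18 \cdot 16\right) + 900\right)^{2} = \left(\left(-1 + 3 \cdot \frac{1}{3} \cdot 4 \cdot \frac{1}{6} + 288\right) + 900\right)^{2} = \left(\left(-1 + 3 \cdot \frac{2}{9} + 288\right) + 900\right)^{2} = \left(\left(-1 + \frac{2}{3} + 288\right) + 900\right)^{2} = \left(\frac{863}{3} + 900\right)^{2} = \left(\frac{3563}{3}\right)^{2} = \frac{12694969}{9}$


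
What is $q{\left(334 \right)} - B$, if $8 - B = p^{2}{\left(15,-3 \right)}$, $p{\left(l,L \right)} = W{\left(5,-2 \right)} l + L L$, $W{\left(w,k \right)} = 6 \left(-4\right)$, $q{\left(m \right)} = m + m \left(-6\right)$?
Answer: $121523$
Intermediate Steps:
$q{\left(m \right)} = - 5 m$ ($q{\left(m \right)} = m - 6 m = - 5 m$)
$W{\left(w,k \right)} = -24$
$p{\left(l,L \right)} = L^{2} - 24 l$ ($p{\left(l,L \right)} = - 24 l + L L = - 24 l + L^{2} = L^{2} - 24 l$)
$B = -123193$ ($B = 8 - \left(\left(-3\right)^{2} - 360\right)^{2} = 8 - \left(9 - 360\right)^{2} = 8 - \left(-351\right)^{2} = 8 - 123201 = -123193$)
$q{\left(334 \right)} - B = \left(-5\right) 334 - -123193 = -1670 + 123193 = 121523$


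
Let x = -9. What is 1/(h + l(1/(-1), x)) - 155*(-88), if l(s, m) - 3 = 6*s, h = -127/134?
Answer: 7215426/529 ≈ 13640.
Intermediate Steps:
h = -127/134 (h = -127*1/134 = -127/134 ≈ -0.94776)
l(s, m) = 3 + 6*s
1/(h + l(1/(-1), x)) - 155*(-88) = 1/(-127/134 + (3 + 6*(1/(-1)))) - 155*(-88) = 1/(-127/134 + (3 + 6*(1*(-1)))) + 13640 = 1/(-127/134 + (3 + 6*(-1))) + 13640 = 1/(-127/134 + (3 - 6)) + 13640 = 1/(-127/134 - 3) + 13640 = 1/(-529/134) + 13640 = -134/529 + 13640 = 7215426/529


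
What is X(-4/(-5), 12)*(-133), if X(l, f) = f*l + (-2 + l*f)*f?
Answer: -67032/5 ≈ -13406.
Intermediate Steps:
X(l, f) = f*l + f*(-2 + f*l) (X(l, f) = f*l + (-2 + f*l)*f = f*l + f*(-2 + f*l))
X(-4/(-5), 12)*(-133) = (12*(-2 - 4/(-5) + 12*(-4/(-5))))*(-133) = (12*(-2 - 4*(-1/5) + 12*(-4*(-1/5))))*(-133) = (12*(-2 + 4/5 + 12*(4/5)))*(-133) = (12*(-2 + 4/5 + 48/5))*(-133) = (12*(42/5))*(-133) = (504/5)*(-133) = -67032/5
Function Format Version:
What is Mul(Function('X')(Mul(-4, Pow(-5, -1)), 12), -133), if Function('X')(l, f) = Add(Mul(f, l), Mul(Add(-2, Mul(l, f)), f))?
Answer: Rational(-67032, 5) ≈ -13406.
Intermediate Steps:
Function('X')(l, f) = Add(Mul(f, l), Mul(f, Add(-2, Mul(f, l)))) (Function('X')(l, f) = Add(Mul(f, l), Mul(Add(-2, Mul(f, l)), f)) = Add(Mul(f, l), Mul(f, Add(-2, Mul(f, l)))))
Mul(Function('X')(Mul(-4, Pow(-5, -1)), 12), -133) = Mul(Mul(12, Add(-2, Mul(-4, Pow(-5, -1)), Mul(12, Mul(-4, Pow(-5, -1))))), -133) = Mul(Mul(12, Add(-2, Mul(-4, Rational(-1, 5)), Mul(12, Mul(-4, Rational(-1, 5))))), -133) = Mul(Mul(12, Add(-2, Rational(4, 5), Mul(12, Rational(4, 5)))), -133) = Mul(Mul(12, Add(-2, Rational(4, 5), Rational(48, 5))), -133) = Mul(Mul(12, Rational(42, 5)), -133) = Mul(Rational(504, 5), -133) = Rational(-67032, 5)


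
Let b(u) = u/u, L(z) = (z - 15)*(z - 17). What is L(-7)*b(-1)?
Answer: 528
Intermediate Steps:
L(z) = (-17 + z)*(-15 + z) (L(z) = (-15 + z)*(-17 + z) = (-17 + z)*(-15 + z))
b(u) = 1
L(-7)*b(-1) = (255 + (-7)² - 32*(-7))*1 = (255 + 49 + 224)*1 = 528*1 = 528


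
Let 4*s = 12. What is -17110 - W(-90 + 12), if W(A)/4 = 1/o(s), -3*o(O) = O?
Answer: -17106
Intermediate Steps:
s = 3 (s = (¼)*12 = 3)
o(O) = -O/3
W(A) = -4 (W(A) = 4/((-⅓*3)) = 4/(-1) = 4*(-1) = -4)
-17110 - W(-90 + 12) = -17110 - 1*(-4) = -17110 + 4 = -17106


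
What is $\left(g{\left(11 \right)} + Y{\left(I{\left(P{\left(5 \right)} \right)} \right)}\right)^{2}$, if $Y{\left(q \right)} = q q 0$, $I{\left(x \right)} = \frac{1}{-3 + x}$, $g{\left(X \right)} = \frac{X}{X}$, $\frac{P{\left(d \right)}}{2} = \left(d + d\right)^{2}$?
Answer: $1$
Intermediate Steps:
$P{\left(d \right)} = 8 d^{2}$ ($P{\left(d \right)} = 2 \left(d + d\right)^{2} = 2 \left(2 d\right)^{2} = 2 \cdot 4 d^{2} = 8 d^{2}$)
$g{\left(X \right)} = 1$
$Y{\left(q \right)} = 0$ ($Y{\left(q \right)} = q^{2} \cdot 0 = 0$)
$\left(g{\left(11 \right)} + Y{\left(I{\left(P{\left(5 \right)} \right)} \right)}\right)^{2} = \left(1 + 0\right)^{2} = 1^{2} = 1$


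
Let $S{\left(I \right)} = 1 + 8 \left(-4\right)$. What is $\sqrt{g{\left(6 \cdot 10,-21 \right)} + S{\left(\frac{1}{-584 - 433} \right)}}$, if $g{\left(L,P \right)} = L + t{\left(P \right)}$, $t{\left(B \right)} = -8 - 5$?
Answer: $4$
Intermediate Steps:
$t{\left(B \right)} = -13$
$S{\left(I \right)} = -31$ ($S{\left(I \right)} = 1 - 32 = -31$)
$g{\left(L,P \right)} = -13 + L$ ($g{\left(L,P \right)} = L - 13 = -13 + L$)
$\sqrt{g{\left(6 \cdot 10,-21 \right)} + S{\left(\frac{1}{-584 - 433} \right)}} = \sqrt{\left(-13 + 6 \cdot 10\right) - 31} = \sqrt{\left(-13 + 60\right) - 31} = \sqrt{47 - 31} = \sqrt{16} = 4$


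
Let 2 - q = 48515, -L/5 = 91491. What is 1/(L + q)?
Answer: -1/505968 ≈ -1.9764e-6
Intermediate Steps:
L = -457455 (L = -5*91491 = -457455)
q = -48513 (q = 2 - 1*48515 = 2 - 48515 = -48513)
1/(L + q) = 1/(-457455 - 48513) = 1/(-505968) = -1/505968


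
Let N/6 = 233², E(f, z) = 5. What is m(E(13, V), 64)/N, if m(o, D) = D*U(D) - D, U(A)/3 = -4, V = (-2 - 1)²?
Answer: -416/162867 ≈ -0.0025542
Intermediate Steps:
V = 9 (V = (-3)² = 9)
U(A) = -12 (U(A) = 3*(-4) = -12)
N = 325734 (N = 6*233² = 6*54289 = 325734)
m(o, D) = -13*D (m(o, D) = D*(-12) - D = -12*D - D = -13*D)
m(E(13, V), 64)/N = -13*64/325734 = -832*1/325734 = -416/162867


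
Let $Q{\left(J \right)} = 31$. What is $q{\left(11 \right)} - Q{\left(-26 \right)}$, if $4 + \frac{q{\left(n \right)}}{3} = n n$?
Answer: $320$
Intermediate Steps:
$q{\left(n \right)} = -12 + 3 n^{2}$ ($q{\left(n \right)} = -12 + 3 n n = -12 + 3 n^{2}$)
$q{\left(11 \right)} - Q{\left(-26 \right)} = \left(-12 + 3 \cdot 11^{2}\right) - 31 = \left(-12 + 3 \cdot 121\right) - 31 = \left(-12 + 363\right) - 31 = 351 - 31 = 320$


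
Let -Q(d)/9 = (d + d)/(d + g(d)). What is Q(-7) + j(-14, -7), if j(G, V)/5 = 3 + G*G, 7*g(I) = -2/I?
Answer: 333121/341 ≈ 976.89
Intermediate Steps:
g(I) = -2/(7*I) (g(I) = (-2/I)/7 = -2/(7*I))
j(G, V) = 15 + 5*G² (j(G, V) = 5*(3 + G*G) = 5*(3 + G²) = 15 + 5*G²)
Q(d) = -18*d/(d - 2/(7*d)) (Q(d) = -9*(d + d)/(d - 2/(7*d)) = -9*2*d/(d - 2/(7*d)) = -18*d/(d - 2/(7*d)))
Q(-7) + j(-14, -7) = -126*(-7)²/(-2 + 7*(-7)²) + (15 + 5*(-14)²) = -126*49/(-2 + 7*49) + (15 + 5*196) = -126*49/(-2 + 343) + (15 + 980) = -126*49/341 + 995 = -126*49*1/341 + 995 = -6174/341 + 995 = 333121/341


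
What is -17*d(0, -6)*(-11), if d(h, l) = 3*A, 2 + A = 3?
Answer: 561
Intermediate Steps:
A = 1 (A = -2 + 3 = 1)
d(h, l) = 3 (d(h, l) = 3*1 = 3)
-17*d(0, -6)*(-11) = -17*3*(-11) = -51*(-11) = 561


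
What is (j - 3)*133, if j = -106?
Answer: -14497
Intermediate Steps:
(j - 3)*133 = (-106 - 3)*133 = -109*133 = -14497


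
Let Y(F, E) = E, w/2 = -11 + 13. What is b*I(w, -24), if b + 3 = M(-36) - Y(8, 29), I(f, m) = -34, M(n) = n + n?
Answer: 3536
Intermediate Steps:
w = 4 (w = 2*(-11 + 13) = 2*2 = 4)
M(n) = 2*n
b = -104 (b = -3 + (2*(-36) - 1*29) = -3 + (-72 - 29) = -3 - 101 = -104)
b*I(w, -24) = -104*(-34) = 3536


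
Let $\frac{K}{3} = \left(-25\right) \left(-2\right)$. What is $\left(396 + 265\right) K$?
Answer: $99150$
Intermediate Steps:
$K = 150$ ($K = 3 \left(\left(-25\right) \left(-2\right)\right) = 3 \cdot 50 = 150$)
$\left(396 + 265\right) K = \left(396 + 265\right) 150 = 661 \cdot 150 = 99150$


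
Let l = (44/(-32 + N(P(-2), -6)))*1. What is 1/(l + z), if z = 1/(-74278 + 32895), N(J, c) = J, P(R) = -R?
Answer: -620745/910441 ≈ -0.68181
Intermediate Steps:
z = -1/41383 (z = 1/(-41383) = -1/41383 ≈ -2.4165e-5)
l = -22/15 (l = (44/(-32 - 1*(-2)))*1 = (44/(-32 + 2))*1 = (44/(-30))*1 = -1/30*44*1 = -22/15*1 = -22/15 ≈ -1.4667)
1/(l + z) = 1/(-22/15 - 1/41383) = 1/(-910441/620745) = -620745/910441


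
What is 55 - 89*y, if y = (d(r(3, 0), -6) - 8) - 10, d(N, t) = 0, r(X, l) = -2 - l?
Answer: 1657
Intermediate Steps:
y = -18 (y = (0 - 8) - 10 = -8 - 10 = -18)
55 - 89*y = 55 - 89*(-18) = 55 + 1602 = 1657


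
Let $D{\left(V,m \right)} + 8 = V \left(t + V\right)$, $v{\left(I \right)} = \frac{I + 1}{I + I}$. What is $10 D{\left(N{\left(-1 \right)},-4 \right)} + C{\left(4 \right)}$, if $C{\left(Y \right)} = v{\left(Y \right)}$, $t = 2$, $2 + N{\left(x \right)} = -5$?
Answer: $\frac{2165}{8} \approx 270.63$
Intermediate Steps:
$v{\left(I \right)} = \frac{1 + I}{2 I}$
$N{\left(x \right)} = -7$ ($N{\left(x \right)} = -2 - 5 = -7$)
$C{\left(Y \right)} = \frac{1 + Y}{2 Y}$
$D{\left(V,m \right)} = -8 + V \left(2 + V\right)$
$10 D{\left(N{\left(-1 \right)},-4 \right)} + C{\left(4 \right)} = 10 \left(-8 + \left(-7\right)^{2} + 2 \left(-7\right)\right) + \frac{1 + 4}{2 \cdot 4} = 10 \left(-8 + 49 - 14\right) + \frac{1}{2} \cdot \frac{1}{4} \cdot 5 = 10 \cdot 27 + \frac{5}{8} = 270 + \frac{5}{8} = \frac{2165}{8}$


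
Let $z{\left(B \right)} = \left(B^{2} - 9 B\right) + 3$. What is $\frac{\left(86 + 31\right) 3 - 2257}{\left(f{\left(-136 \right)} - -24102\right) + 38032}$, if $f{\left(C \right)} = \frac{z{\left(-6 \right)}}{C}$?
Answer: $- \frac{259216}{8450131} \approx -0.030676$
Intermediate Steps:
$z{\left(B \right)} = 3 + B^{2} - 9 B$
$f{\left(C \right)} = \frac{93}{C}$ ($f{\left(C \right)} = \frac{3 + \left(-6\right)^{2} - -54}{C} = \frac{3 + 36 + 54}{C} = \frac{93}{C}$)
$\frac{\left(86 + 31\right) 3 - 2257}{\left(f{\left(-136 \right)} - -24102\right) + 38032} = \frac{\left(86 + 31\right) 3 - 2257}{\left(\frac{93}{-136} - -24102\right) + 38032} = \frac{117 \cdot 3 - 2257}{\left(93 \left(- \frac{1}{136}\right) + 24102\right) + 38032} = \frac{351 - 2257}{\left(- \frac{93}{136} + 24102\right) + 38032} = - \frac{1906}{\frac{3277779}{136} + 38032} = - \frac{1906}{\frac{8450131}{136}} = \left(-1906\right) \frac{136}{8450131} = - \frac{259216}{8450131}$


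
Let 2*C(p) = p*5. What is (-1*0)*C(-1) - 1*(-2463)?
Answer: 2463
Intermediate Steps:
C(p) = 5*p/2 (C(p) = (p*5)/2 = (5*p)/2 = 5*p/2)
(-1*0)*C(-1) - 1*(-2463) = (-1*0)*((5/2)*(-1)) - 1*(-2463) = 0*(-5/2) + 2463 = 0 + 2463 = 2463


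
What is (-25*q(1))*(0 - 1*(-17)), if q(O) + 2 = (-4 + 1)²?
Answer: -2975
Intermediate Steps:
q(O) = 7 (q(O) = -2 + (-4 + 1)² = -2 + (-3)² = -2 + 9 = 7)
(-25*q(1))*(0 - 1*(-17)) = (-25*7)*(0 - 1*(-17)) = -175*(0 + 17) = -175*17 = -2975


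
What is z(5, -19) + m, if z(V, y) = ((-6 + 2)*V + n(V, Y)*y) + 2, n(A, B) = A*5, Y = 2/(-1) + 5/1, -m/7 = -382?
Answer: 2181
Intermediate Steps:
m = 2674 (m = -7*(-382) = 2674)
Y = 3 (Y = 2*(-1) + 5*1 = -2 + 5 = 3)
n(A, B) = 5*A
z(V, y) = 2 - 4*V + 5*V*y (z(V, y) = ((-6 + 2)*V + (5*V)*y) + 2 = (-4*V + 5*V*y) + 2 = 2 - 4*V + 5*V*y)
z(5, -19) + m = (2 - 4*5 + 5*5*(-19)) + 2674 = (2 - 20 - 475) + 2674 = -493 + 2674 = 2181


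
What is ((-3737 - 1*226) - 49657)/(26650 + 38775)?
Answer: -10724/13085 ≈ -0.81956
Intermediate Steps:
((-3737 - 1*226) - 49657)/(26650 + 38775) = ((-3737 - 226) - 49657)/65425 = (-3963 - 49657)*(1/65425) = -53620*1/65425 = -10724/13085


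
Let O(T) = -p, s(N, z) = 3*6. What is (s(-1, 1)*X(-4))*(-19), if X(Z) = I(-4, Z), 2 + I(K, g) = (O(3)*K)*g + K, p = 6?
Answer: 34884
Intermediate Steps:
s(N, z) = 18
O(T) = -6 (O(T) = -1*6 = -6)
I(K, g) = -2 + K - 6*K*g (I(K, g) = -2 + ((-6*K)*g + K) = -2 + (-6*K*g + K) = -2 + (K - 6*K*g) = -2 + K - 6*K*g)
X(Z) = -6 + 24*Z (X(Z) = -2 - 4 - 6*(-4)*Z = -2 - 4 + 24*Z = -6 + 24*Z)
(s(-1, 1)*X(-4))*(-19) = (18*(-6 + 24*(-4)))*(-19) = (18*(-6 - 96))*(-19) = (18*(-102))*(-19) = -1836*(-19) = 34884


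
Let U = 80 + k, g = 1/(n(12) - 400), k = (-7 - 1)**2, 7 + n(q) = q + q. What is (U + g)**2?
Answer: 3041632801/146689 ≈ 20735.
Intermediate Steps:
n(q) = -7 + 2*q (n(q) = -7 + (q + q) = -7 + 2*q)
k = 64 (k = (-8)**2 = 64)
g = -1/383 (g = 1/((-7 + 2*12) - 400) = 1/((-7 + 24) - 400) = 1/(17 - 400) = 1/(-383) = -1/383 ≈ -0.0026110)
U = 144 (U = 80 + 64 = 144)
(U + g)**2 = (144 - 1/383)**2 = (55151/383)**2 = 3041632801/146689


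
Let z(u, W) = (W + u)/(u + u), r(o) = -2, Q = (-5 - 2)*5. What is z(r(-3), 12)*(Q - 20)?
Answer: 275/2 ≈ 137.50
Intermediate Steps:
Q = -35 (Q = -7*5 = -35)
z(u, W) = (W + u)/(2*u) (z(u, W) = (W + u)/((2*u)) = (W + u)*(1/(2*u)) = (W + u)/(2*u))
z(r(-3), 12)*(Q - 20) = ((1/2)*(12 - 2)/(-2))*(-35 - 20) = ((1/2)*(-1/2)*10)*(-55) = -5/2*(-55) = 275/2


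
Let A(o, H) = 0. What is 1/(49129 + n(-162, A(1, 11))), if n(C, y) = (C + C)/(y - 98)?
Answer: 49/2407483 ≈ 2.0353e-5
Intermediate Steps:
n(C, y) = 2*C/(-98 + y) (n(C, y) = (2*C)/(-98 + y) = 2*C/(-98 + y))
1/(49129 + n(-162, A(1, 11))) = 1/(49129 + 2*(-162)/(-98 + 0)) = 1/(49129 + 2*(-162)/(-98)) = 1/(49129 + 2*(-162)*(-1/98)) = 1/(49129 + 162/49) = 1/(2407483/49) = 49/2407483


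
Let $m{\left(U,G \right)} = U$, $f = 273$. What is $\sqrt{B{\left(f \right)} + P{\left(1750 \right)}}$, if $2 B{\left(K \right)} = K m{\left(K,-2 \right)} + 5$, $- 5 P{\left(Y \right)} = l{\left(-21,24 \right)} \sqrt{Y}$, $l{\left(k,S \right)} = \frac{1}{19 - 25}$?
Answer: $\frac{\sqrt{1341612 + 6 \sqrt{70}}}{6} \approx 193.05$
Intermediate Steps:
$l{\left(k,S \right)} = - \frac{1}{6}$ ($l{\left(k,S \right)} = \frac{1}{-6} = - \frac{1}{6}$)
$P{\left(Y \right)} = \frac{\sqrt{Y}}{30}$ ($P{\left(Y \right)} = - \frac{\left(- \frac{1}{6}\right) \sqrt{Y}}{5} = \frac{\sqrt{Y}}{30}$)
$B{\left(K \right)} = \frac{5}{2} + \frac{K^{2}}{2}$ ($B{\left(K \right)} = \frac{K K + 5}{2} = \frac{K^{2} + 5}{2} = \frac{5 + K^{2}}{2} = \frac{5}{2} + \frac{K^{2}}{2}$)
$\sqrt{B{\left(f \right)} + P{\left(1750 \right)}} = \sqrt{\left(\frac{5}{2} + \frac{273^{2}}{2}\right) + \frac{\sqrt{1750}}{30}} = \sqrt{\left(\frac{5}{2} + \frac{1}{2} \cdot 74529\right) + \frac{5 \sqrt{70}}{30}} = \sqrt{\left(\frac{5}{2} + \frac{74529}{2}\right) + \frac{\sqrt{70}}{6}} = \sqrt{37267 + \frac{\sqrt{70}}{6}}$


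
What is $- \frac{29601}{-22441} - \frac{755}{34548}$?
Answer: $\frac{1005712393}{775291668} \approx 1.2972$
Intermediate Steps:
$- \frac{29601}{-22441} - \frac{755}{34548} = \left(-29601\right) \left(- \frac{1}{22441}\right) - \frac{755}{34548} = \frac{29601}{22441} - \frac{755}{34548} = \frac{1005712393}{775291668}$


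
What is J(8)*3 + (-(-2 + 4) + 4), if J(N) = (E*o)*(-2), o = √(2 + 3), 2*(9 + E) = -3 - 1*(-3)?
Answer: 2 + 54*√5 ≈ 122.75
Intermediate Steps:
E = -9 (E = -9 + (-3 - 1*(-3))/2 = -9 + (-3 + 3)/2 = -9 + (½)*0 = -9 + 0 = -9)
o = √5 ≈ 2.2361
J(N) = 18*√5 (J(N) = -9*√5*(-2) = 18*√5)
J(8)*3 + (-(-2 + 4) + 4) = (18*√5)*3 + (-(-2 + 4) + 4) = 54*√5 + (-1*2 + 4) = 54*√5 + (-2 + 4) = 54*√5 + 2 = 2 + 54*√5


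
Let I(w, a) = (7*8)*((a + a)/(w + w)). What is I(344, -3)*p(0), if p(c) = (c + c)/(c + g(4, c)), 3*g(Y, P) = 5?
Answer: 0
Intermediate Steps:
I(w, a) = 56*a/w (I(w, a) = 56*((2*a)/((2*w))) = 56*((2*a)*(1/(2*w))) = 56*(a/w) = 56*a/w)
g(Y, P) = 5/3 (g(Y, P) = (⅓)*5 = 5/3)
p(c) = 2*c/(5/3 + c) (p(c) = (c + c)/(c + 5/3) = (2*c)/(5/3 + c) = 2*c/(5/3 + c))
I(344, -3)*p(0) = (56*(-3)/344)*(6*0/(5 + 3*0)) = (56*(-3)*(1/344))*(6*0/(5 + 0)) = -126*0/(43*5) = -21/43*0 = 0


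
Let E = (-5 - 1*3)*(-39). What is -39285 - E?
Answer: -39597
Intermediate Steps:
E = 312 (E = (-5 - 3)*(-39) = -8*(-39) = 312)
-39285 - E = -39285 - 1*312 = -39285 - 312 = -39597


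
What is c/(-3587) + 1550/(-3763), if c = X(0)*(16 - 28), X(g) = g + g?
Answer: -1550/3763 ≈ -0.41191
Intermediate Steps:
X(g) = 2*g
c = 0 (c = (2*0)*(16 - 28) = 0*(-12) = 0)
c/(-3587) + 1550/(-3763) = 0/(-3587) + 1550/(-3763) = 0*(-1/3587) + 1550*(-1/3763) = 0 - 1550/3763 = -1550/3763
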